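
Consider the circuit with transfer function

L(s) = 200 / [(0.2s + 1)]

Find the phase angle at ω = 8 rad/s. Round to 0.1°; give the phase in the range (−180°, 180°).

-58.0°

At ω = 8 rad/s:
pole (1 + j8·0.2) = 1 + j1.6 → |·| ≈ 1.8868, ∠ ≈ 57.99°
∠L = (0°) − (57.99°) = -57.99°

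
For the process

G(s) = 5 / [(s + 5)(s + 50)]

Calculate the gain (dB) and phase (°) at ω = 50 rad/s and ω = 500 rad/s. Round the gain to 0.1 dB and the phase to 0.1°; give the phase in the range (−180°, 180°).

ω = 50: -57.0 dB, -129.3°; ω = 500: -94.0 dB, -173.7°

At s = jω = j50:
pole (s+5): 5 + j50 → |·| = √(5²+50²) = √2525 ≈ 50.249, ∠ = arctan(50/5) ≈ 84.29°
pole (s+50): 50 + j50 → |·| = √(50²+50²) = √5000 ≈ 70.711, ∠ = arctan(50/50) ≈ 45.00°
|G| = 5 / 3553.2 ≈ 0.0014072
Gain = 20 log₁₀(0.0014072) ≈ -57.03 dB
∠G = 0.00° − 129.29° = -129.29°

At s = jω = j500:
pole (s+5): 5 + j500 → |·| = √(5²+500²) = √250025 ≈ 500.02, ∠ = arctan(500/5) ≈ 89.43°
pole (s+50): 50 + j500 → |·| = √(50²+500²) = √252500 ≈ 502.49, ∠ = arctan(500/50) ≈ 84.29°
|G| = 5 / 2.5126e+05 ≈ 1.99e-05
Gain = 20 log₁₀(1.99e-05) ≈ -94.02 dB
∠G = 0.00° − 173.72° = -173.72°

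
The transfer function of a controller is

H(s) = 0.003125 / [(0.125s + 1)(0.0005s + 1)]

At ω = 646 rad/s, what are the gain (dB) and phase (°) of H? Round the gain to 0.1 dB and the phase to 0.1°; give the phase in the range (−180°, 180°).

At ω = 646 rad/s:
pole (1 + j646·0.125) = 1 + j80.75 → |·| ≈ 80.756, ∠ ≈ 89.29°
pole (1 + j646·0.0005) = 1 + j0.323 → |·| ≈ 1.0509, ∠ ≈ 17.90°
|H| = 0.003125 · 1 / (80.756 · 1.0509) ≈ 3.6823e-05
Gain = 20 log₁₀(3.6823e-05) ≈ -88.68 dB
∠H = (0°) − (89.29° + 17.90°) = -107.19°

-88.7 dB, -107.2°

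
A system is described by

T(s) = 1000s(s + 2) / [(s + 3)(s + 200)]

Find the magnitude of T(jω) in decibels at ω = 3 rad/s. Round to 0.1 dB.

At s = jω = j3:
zero (s+2): 2 + j3 → |·| = √(2²+3²) = √13 ≈ 3.6056, ∠ = arctan(3/2) ≈ 56.31°
zero at origin: s = j3 → |·| = 3, ∠ = 90.00°
pole (s+3): 3 + j3 → |·| = √(3²+3²) = √18 ≈ 4.2426, ∠ = arctan(3/3) ≈ 45.00°
pole (s+200): 200 + j3 → |·| = √(200²+3²) = √40009 ≈ 200.02, ∠ = arctan(3/200) ≈ 0.86°
|T| = 1000 · 10.817 / 848.6 ≈ 12.747
Gain = 20 log₁₀(12.747) ≈ 22.11 dB

22.1 dB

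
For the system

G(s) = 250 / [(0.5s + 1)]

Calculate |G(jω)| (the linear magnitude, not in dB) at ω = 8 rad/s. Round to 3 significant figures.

60.6

At ω = 8 rad/s:
pole (1 + j8·0.5) = 1 + j4 → |·| ≈ 4.1231, ∠ ≈ 75.96°
|G| = 250 · 1 / (4.1231) ≈ 60.634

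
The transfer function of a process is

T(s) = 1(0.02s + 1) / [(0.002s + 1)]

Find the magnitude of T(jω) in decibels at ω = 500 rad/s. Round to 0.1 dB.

At ω = 500 rad/s:
zero (1 + j500·0.02) = 1 + j10 → |·| ≈ 10.05, ∠ ≈ 84.29°
pole (1 + j500·0.002) = 1 + j1 → |·| ≈ 1.4142, ∠ ≈ 45.00°
|T| = 1 · 10.05 / (1.4142) ≈ 7.1065
Gain = 20 log₁₀(7.1065) ≈ 17.03 dB

17.0 dB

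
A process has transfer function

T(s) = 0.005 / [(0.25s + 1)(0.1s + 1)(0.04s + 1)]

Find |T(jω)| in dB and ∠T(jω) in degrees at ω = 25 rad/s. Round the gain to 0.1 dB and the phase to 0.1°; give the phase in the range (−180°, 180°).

-73.7 dB, 165.9°

At ω = 25 rad/s:
pole (1 + j25·0.25) = 1 + j6.25 → |·| ≈ 6.3295, ∠ ≈ 80.91°
pole (1 + j25·0.1) = 1 + j2.5 → |·| ≈ 2.6926, ∠ ≈ 68.20°
pole (1 + j25·0.04) = 1 + j1 → |·| ≈ 1.4142, ∠ ≈ 45.00°
|T| = 0.005 · 1 / (6.3295 · 2.6926 · 1.4142) ≈ 0.00020745
Gain = 20 log₁₀(0.00020745) ≈ -73.66 dB
∠T = (0°) − (80.91° + 68.20° + 45.00°) = -194.11° ≡ 165.89° (principal value)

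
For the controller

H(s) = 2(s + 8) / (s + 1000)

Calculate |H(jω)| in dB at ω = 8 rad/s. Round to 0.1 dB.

At s = jω = j8:
zero (s+8): 8 + j8 → |·| = √(8²+8²) = √128 ≈ 11.314, ∠ = arctan(8/8) ≈ 45.00°
pole (s+1000): 1000 + j8 → |·| = √(1000²+8²) = √1000064 ≈ 1000, ∠ = arctan(8/1000) ≈ 0.46°
|H| = 2 · 11.314 / 1000 ≈ 0.022628
Gain = 20 log₁₀(0.022628) ≈ -32.91 dB

-32.9 dB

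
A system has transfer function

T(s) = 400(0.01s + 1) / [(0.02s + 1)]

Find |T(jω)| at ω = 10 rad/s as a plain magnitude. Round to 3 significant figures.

394

At ω = 10 rad/s:
zero (1 + j10·0.01) = 1 + j0.1 → |·| ≈ 1.005, ∠ ≈ 5.71°
pole (1 + j10·0.02) = 1 + j0.2 → |·| ≈ 1.0198, ∠ ≈ 11.31°
|T| = 400 · 1.005 / (1.0198) ≈ 394.19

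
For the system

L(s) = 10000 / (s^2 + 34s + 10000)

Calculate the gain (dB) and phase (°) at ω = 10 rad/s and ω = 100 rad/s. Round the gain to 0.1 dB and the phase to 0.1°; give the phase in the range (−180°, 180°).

ω = 10: 0.1 dB, -2.0°; ω = 100: 9.4 dB, -90.0°

At s = jω = j10:
quadratic: (j10)² + 34·j10 + 10000 = 9900 + j340 → |·| ≈ 9905.8, ∠ ≈ 1.97°
|L| = 10000 / 9905.8 ≈ 1.0095
Gain = 20 log₁₀(1.0095) ≈ 0.08 dB
∠L = 0.00° − 1.97° = -1.97°

At s = jω = j100:
quadratic: (j100)² + 34·j100 + 10000 = 0 + j3400 → |·| ≈ 3400, ∠ ≈ 90.00°
|L| = 10000 / 3400 ≈ 2.9412
Gain = 20 log₁₀(2.9412) ≈ 9.37 dB
∠L = 0.00° − 90.00° = -90.00°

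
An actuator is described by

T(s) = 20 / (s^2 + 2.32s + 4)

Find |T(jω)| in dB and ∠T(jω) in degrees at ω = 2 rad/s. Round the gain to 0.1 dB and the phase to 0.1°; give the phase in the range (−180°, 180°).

At s = jω = j2:
quadratic: (j2)² + 2.32·j2 + 4 = 0 + j4.64 → |·| ≈ 4.64, ∠ ≈ 90.00°
|T| = 20 / 4.64 ≈ 4.3103
Gain = 20 log₁₀(4.3103) ≈ 12.69 dB
∠T = 0.00° − 90.00° = -90.00°

12.7 dB, -90.0°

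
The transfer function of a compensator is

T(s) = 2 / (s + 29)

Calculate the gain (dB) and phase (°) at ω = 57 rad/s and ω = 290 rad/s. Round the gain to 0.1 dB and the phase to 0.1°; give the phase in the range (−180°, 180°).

ω = 57: -30.1 dB, -63.0°; ω = 290: -43.3 dB, -84.3°

Substitute s = j57:
Numerator: 2 = 2 + j0
Denominator: (j57) + 29 = 29 + j57
|N| = √(2² + 0²) ≈ 2, ∠N ≈ 0.00°
|D| = √(29² + 57²) ≈ 63.953, ∠D ≈ 63.03°
|T| = 2 / 63.953 ≈ 0.031273
Gain = 20 log₁₀(0.031273) ≈ -30.10 dB
∠T = 0.00° − 63.03° = -63.03°

Substitute s = j290:
Numerator: 2 = 2 + j0
Denominator: (j290) + 29 = 29 + j290
|N| = √(2² + 0²) ≈ 2, ∠N ≈ 0.00°
|D| = √(29² + 290²) ≈ 291.45, ∠D ≈ 84.29°
|T| = 2 / 291.45 ≈ 0.0068622
Gain = 20 log₁₀(0.0068622) ≈ -43.27 dB
∠T = 0.00° − 84.29° = -84.29°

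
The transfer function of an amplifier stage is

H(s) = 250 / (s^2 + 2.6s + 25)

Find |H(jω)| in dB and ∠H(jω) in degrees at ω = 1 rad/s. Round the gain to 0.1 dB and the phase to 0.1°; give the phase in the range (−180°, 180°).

20.3 dB, -6.2°

At s = jω = j1:
quadratic: (j1)² + 2.6·j1 + 25 = 24 + j2.6 → |·| ≈ 24.14, ∠ ≈ 6.18°
|H| = 250 / 24.14 ≈ 10.356
Gain = 20 log₁₀(10.356) ≈ 20.30 dB
∠H = 0.00° − 6.18° = -6.18°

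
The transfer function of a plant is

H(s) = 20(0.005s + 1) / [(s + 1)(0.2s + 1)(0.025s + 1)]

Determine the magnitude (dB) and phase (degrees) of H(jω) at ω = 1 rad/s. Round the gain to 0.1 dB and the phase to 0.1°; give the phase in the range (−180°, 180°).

22.8 dB, -57.5°

At ω = 1 rad/s:
zero (1 + j1·0.005) = 1 + j0.005 → |·| ≈ 1, ∠ ≈ 0.29°
pole (1 + j1·1) = 1 + j1 → |·| ≈ 1.4142, ∠ ≈ 45.00°
pole (1 + j1·0.2) = 1 + j0.2 → |·| ≈ 1.0198, ∠ ≈ 11.31°
pole (1 + j1·0.025) = 1 + j0.025 → |·| ≈ 1.0003, ∠ ≈ 1.43°
|H| = 20 · 1 / (1.4142 · 1.0198 · 1.0003) ≈ 13.864
Gain = 20 log₁₀(13.864) ≈ 22.84 dB
∠H = (0.29°) − (45.00° + 11.31° + 1.43°) = -57.45°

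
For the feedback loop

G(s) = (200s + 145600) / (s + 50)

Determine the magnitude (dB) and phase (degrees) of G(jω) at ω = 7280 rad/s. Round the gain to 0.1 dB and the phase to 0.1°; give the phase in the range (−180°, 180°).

46.1 dB, -5.3°

Substitute s = j7280:
Numerator: 200(j7280) + 145600 = 145600 + j1456000
Denominator: (j7280) + 50 = 50 + j7280
|N| = √(145600² + 1456000²) ≈ 1.4633e+06, ∠N ≈ 84.29°
|D| = √(50² + 7280²) ≈ 7280.2, ∠D ≈ 89.61°
|G| = 1.4633e+06 / 7280.2 ≈ 201
Gain = 20 log₁₀(201) ≈ 46.06 dB
∠G = 84.29° − 89.61° = -5.32°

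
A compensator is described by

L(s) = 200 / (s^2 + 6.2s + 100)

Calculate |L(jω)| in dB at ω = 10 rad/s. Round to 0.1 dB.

10.2 dB

At s = jω = j10:
quadratic: (j10)² + 6.2·j10 + 100 = 0 + j62 → |·| ≈ 62, ∠ ≈ 90.00°
|L| = 200 / 62 ≈ 3.2258
Gain = 20 log₁₀(3.2258) ≈ 10.17 dB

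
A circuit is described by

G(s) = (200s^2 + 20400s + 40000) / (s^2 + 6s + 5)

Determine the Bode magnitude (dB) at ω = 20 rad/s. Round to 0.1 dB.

Substitute s = j20:
Numerator: 200(j20)^2 + 20400(j20) + 40000 = -40000 + j408000
Denominator: (j20)^2 + 6(j20) + 5 = -395 + j120
|N| = √(40000² + 408000²) ≈ 4.0996e+05, ∠N ≈ 95.60°
|D| = √(395² + 120²) ≈ 412.83, ∠D ≈ 163.10°
|G| = 4.0996e+05 / 412.83 ≈ 993.05
Gain = 20 log₁₀(993.05) ≈ 59.94 dB

59.9 dB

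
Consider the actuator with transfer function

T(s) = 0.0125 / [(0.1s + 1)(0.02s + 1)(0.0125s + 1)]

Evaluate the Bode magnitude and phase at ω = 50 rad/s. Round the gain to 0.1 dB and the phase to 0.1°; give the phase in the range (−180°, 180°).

At ω = 50 rad/s:
pole (1 + j50·0.1) = 1 + j5 → |·| ≈ 5.099, ∠ ≈ 78.69°
pole (1 + j50·0.02) = 1 + j1 → |·| ≈ 1.4142, ∠ ≈ 45.00°
pole (1 + j50·0.0125) = 1 + j0.625 → |·| ≈ 1.1792, ∠ ≈ 32.01°
|T| = 0.0125 · 1 / (5.099 · 1.4142 · 1.1792) ≈ 0.00147
Gain = 20 log₁₀(0.00147) ≈ -56.65 dB
∠T = (0°) − (78.69° + 45.00° + 32.01°) = -155.70°

-56.7 dB, -155.7°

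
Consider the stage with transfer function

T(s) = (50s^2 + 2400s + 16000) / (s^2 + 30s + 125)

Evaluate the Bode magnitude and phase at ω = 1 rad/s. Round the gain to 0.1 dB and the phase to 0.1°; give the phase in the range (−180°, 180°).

42.0 dB, -5.0°

Substitute s = j1:
Numerator: 50(j1)^2 + 2400(j1) + 16000 = 15950 + j2400
Denominator: (j1)^2 + 30(j1) + 125 = 124 + j30
|N| = √(15950² + 2400²) ≈ 16130, ∠N ≈ 8.56°
|D| = √(124² + 30²) ≈ 127.58, ∠D ≈ 13.60°
|T| = 16130 / 127.58 ≈ 126.43
Gain = 20 log₁₀(126.43) ≈ 42.04 dB
∠T = 8.56° − 13.60° = -5.04°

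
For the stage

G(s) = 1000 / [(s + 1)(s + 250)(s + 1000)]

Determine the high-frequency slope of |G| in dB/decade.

Each pole contributes −20 dB/decade at high frequency; each zero contributes +20 dB/decade.
Net: 0 zero(s) − 3 pole(s) → -60 dB/decade.

-60 dB/decade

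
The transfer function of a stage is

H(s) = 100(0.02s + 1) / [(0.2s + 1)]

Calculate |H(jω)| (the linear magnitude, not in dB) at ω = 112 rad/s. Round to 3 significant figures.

At ω = 112 rad/s:
zero (1 + j112·0.02) = 1 + j2.24 → |·| ≈ 2.4531, ∠ ≈ 65.94°
pole (1 + j112·0.2) = 1 + j22.4 → |·| ≈ 22.422, ∠ ≈ 87.44°
|H| = 100 · 2.4531 / (22.422) ≈ 10.941

10.9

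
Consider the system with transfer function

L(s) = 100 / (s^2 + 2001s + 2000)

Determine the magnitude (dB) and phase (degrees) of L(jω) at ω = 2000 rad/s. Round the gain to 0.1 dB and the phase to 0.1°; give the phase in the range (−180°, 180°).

Substitute s = j2000:
Numerator: 100 = 100 + j0
Denominator: (j2000)^2 + 2001(j2000) + 2000 = -3998000 + j4002000
|N| = √(100² + 0²) ≈ 100, ∠N ≈ 0.00°
|D| = √(3998000² + 4002000²) ≈ 5.6569e+06, ∠D ≈ 134.97°
|L| = 100 / 5.6569e+06 ≈ 1.7678e-05
Gain = 20 log₁₀(1.7678e-05) ≈ -95.05 dB
∠L = 0.00° − 134.97° = -134.97°

-95.1 dB, -135.0°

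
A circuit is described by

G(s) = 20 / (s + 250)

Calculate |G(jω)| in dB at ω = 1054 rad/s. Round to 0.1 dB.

Substitute s = j1054:
Numerator: 20 = 20 + j0
Denominator: (j1054) + 250 = 250 + j1054
|N| = √(20² + 0²) ≈ 20, ∠N ≈ 0.00°
|D| = √(250² + 1054²) ≈ 1083.2, ∠D ≈ 76.66°
|G| = 20 / 1083.2 ≈ 0.018464
Gain = 20 log₁₀(0.018464) ≈ -34.67 dB

-34.7 dB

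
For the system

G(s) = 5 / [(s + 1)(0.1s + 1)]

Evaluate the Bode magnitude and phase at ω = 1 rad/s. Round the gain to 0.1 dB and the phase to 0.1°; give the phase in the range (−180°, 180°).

At ω = 1 rad/s:
pole (1 + j1·1) = 1 + j1 → |·| ≈ 1.4142, ∠ ≈ 45.00°
pole (1 + j1·0.1) = 1 + j0.1 → |·| ≈ 1.005, ∠ ≈ 5.71°
|G| = 5 · 1 / (1.4142 · 1.005) ≈ 3.518
Gain = 20 log₁₀(3.518) ≈ 10.93 dB
∠G = (0°) − (45.00° + 5.71°) = -50.71°

10.9 dB, -50.7°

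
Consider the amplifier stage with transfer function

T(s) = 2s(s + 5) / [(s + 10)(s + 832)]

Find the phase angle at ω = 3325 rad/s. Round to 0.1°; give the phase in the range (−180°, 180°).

14.1°

At s = jω = j3325:
zero (s+5): 5 + j3325 → |·| = √(5²+3325²) = √11055650 ≈ 3325, ∠ = arctan(3325/5) ≈ 89.91°
zero at origin: s = j3325 → |·| = 3325, ∠ = 90.00°
pole (s+10): 10 + j3325 → |·| = √(10²+3325²) = √11055725 ≈ 3325, ∠ = arctan(3325/10) ≈ 89.83°
pole (s+832): 832 + j3325 → |·| = √(832²+3325²) = √11747849 ≈ 3427.5, ∠ = arctan(3325/832) ≈ 75.95°
∠T = 179.91° − 165.78° = 14.13°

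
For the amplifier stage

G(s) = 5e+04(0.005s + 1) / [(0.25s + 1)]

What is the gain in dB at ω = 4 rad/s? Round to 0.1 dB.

At ω = 4 rad/s:
zero (1 + j4·0.005) = 1 + j0.02 → |·| ≈ 1.0002, ∠ ≈ 1.15°
pole (1 + j4·0.25) = 1 + j1 → |·| ≈ 1.4142, ∠ ≈ 45.00°
|G| = 5e+04 · 1.0002 / (1.4142) ≈ 35363
Gain = 20 log₁₀(35363) ≈ 90.97 dB

91.0 dB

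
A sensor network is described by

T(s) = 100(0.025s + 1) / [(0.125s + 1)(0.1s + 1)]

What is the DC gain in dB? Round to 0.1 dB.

T(0) = 100 · 1 / 1 = 100
20 log₁₀(100) ≈ 40.00 dB

40.0 dB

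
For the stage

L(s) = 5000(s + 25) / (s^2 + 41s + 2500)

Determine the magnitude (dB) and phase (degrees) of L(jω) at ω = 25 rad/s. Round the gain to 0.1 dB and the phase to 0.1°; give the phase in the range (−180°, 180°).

38.4 dB, 16.3°

At s = jω = j25:
zero (s+25): 25 + j25 → |·| = √(25²+25²) = √1250 ≈ 35.355, ∠ = arctan(25/25) ≈ 45.00°
quadratic: (j25)² + 41·j25 + 2500 = 1875 + j1025 → |·| ≈ 2136.9, ∠ ≈ 28.66°
|L| = 5000 · 35.355 / 2136.9 ≈ 82.725
Gain = 20 log₁₀(82.725) ≈ 38.35 dB
∠L = 45.00° − 28.66° = 16.34°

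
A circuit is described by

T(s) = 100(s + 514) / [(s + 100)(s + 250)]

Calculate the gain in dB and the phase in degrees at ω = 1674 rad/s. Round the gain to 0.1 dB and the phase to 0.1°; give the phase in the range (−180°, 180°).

At s = jω = j1674:
zero (s+514): 514 + j1674 → |·| = √(514²+1674²) = √3066472 ≈ 1751.1, ∠ = arctan(1674/514) ≈ 72.93°
pole (s+100): 100 + j1674 → |·| = √(100²+1674²) = √2812276 ≈ 1677, ∠ = arctan(1674/100) ≈ 86.58°
pole (s+250): 250 + j1674 → |·| = √(250²+1674²) = √2864776 ≈ 1692.6, ∠ = arctan(1674/250) ≈ 81.51°
|T| = 100 · 1751.1 / 2.8385e+06 ≈ 0.061691
Gain = 20 log₁₀(0.061691) ≈ -24.20 dB
∠T = 72.93° − 168.09° = -95.16°

-24.2 dB, -95.2°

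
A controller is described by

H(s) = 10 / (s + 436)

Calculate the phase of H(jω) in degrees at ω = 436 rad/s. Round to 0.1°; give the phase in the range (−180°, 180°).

-45.0°

Substitute s = j436:
Numerator: 10 = 10 + j0
Denominator: (j436) + 436 = 436 + j436
|N| = √(10² + 0²) ≈ 10, ∠N ≈ 0.00°
|D| = √(436² + 436²) ≈ 616.6, ∠D ≈ 45.00°
∠H = 0.00° − 45.00° = -45.00°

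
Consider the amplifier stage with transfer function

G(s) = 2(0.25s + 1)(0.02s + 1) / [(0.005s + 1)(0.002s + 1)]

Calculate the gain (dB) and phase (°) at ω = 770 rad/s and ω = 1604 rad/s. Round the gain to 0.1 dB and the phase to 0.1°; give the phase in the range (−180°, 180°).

At ω = 770 rad/s:
zero (1 + j770·0.25) = 1 + j192.5 → |·| ≈ 192.5, ∠ ≈ 89.70°
zero (1 + j770·0.02) = 1 + j15.4 → |·| ≈ 15.432, ∠ ≈ 86.28°
pole (1 + j770·0.005) = 1 + j3.85 → |·| ≈ 3.9778, ∠ ≈ 75.44°
pole (1 + j770·0.002) = 1 + j1.54 → |·| ≈ 1.8362, ∠ ≈ 57.00°
|G| = 2 · 192.5 · 15.432 / (3.9778 · 1.8362) ≈ 813.43
Gain = 20 log₁₀(813.43) ≈ 58.21 dB
∠G = (89.70° + 86.28°) − (75.44° + 57.00°) = 43.54°

At ω = 1604 rad/s:
zero (1 + j1604·0.25) = 1 + j401 → |·| ≈ 401, ∠ ≈ 89.86°
zero (1 + j1604·0.02) = 1 + j32.08 → |·| ≈ 32.096, ∠ ≈ 88.21°
pole (1 + j1604·0.005) = 1 + j8.02 → |·| ≈ 8.0821, ∠ ≈ 82.89°
pole (1 + j1604·0.002) = 1 + j3.208 → |·| ≈ 3.3602, ∠ ≈ 72.69°
|G| = 2 · 401 · 32.096 / (8.0821 · 3.3602) ≈ 947.84
Gain = 20 log₁₀(947.84) ≈ 59.53 dB
∠G = (89.86° + 88.21°) − (82.89° + 72.69°) = 22.49°

ω = 770: 58.2 dB, 43.5°; ω = 1604: 59.5 dB, 22.5°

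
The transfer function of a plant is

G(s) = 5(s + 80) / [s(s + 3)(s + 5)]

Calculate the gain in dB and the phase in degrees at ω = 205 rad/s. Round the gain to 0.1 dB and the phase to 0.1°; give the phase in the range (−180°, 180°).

At s = jω = j205:
zero (s+80): 80 + j205 → |·| = √(80²+205²) = √48425 ≈ 220.06, ∠ = arctan(205/80) ≈ 68.68°
pole (s+3): 3 + j205 → |·| = √(3²+205²) = √42034 ≈ 205.02, ∠ = arctan(205/3) ≈ 89.16°
pole (s+5): 5 + j205 → |·| = √(5²+205²) = √42050 ≈ 205.06, ∠ = arctan(205/5) ≈ 88.60°
pole at origin: |s| = 205, ∠ = 90.00° (in denominator)
|G| = 5 · 220.06 / 8.6185e+06 ≈ 0.00012767
Gain = 20 log₁₀(0.00012767) ≈ -77.88 dB
∠G = 68.68° − 267.76° = -199.08° ≡ 160.92° (principal value)

-77.9 dB, 160.9°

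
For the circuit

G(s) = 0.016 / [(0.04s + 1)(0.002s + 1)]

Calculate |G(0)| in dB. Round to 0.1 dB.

-35.9 dB

G(0) = 0.016 · 1 / 1 = 0.016
20 log₁₀(0.016) ≈ -35.92 dB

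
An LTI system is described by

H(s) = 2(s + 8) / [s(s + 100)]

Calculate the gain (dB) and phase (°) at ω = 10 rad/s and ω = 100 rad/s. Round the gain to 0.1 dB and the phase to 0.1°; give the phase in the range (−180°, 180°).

ω = 10: -31.9 dB, -44.4°; ω = 100: -37.0 dB, -49.6°

At s = jω = j10:
zero (s+8): 8 + j10 → |·| = √(8²+10²) = √164 ≈ 12.806, ∠ = arctan(10/8) ≈ 51.34°
pole (s+100): 100 + j10 → |·| = √(100²+10²) = √10100 ≈ 100.5, ∠ = arctan(10/100) ≈ 5.71°
pole at origin: |s| = 10, ∠ = 90.00° (in denominator)
|H| = 2 · 12.806 / 1005 ≈ 0.025485
Gain = 20 log₁₀(0.025485) ≈ -31.87 dB
∠H = 51.34° − 95.71° = -44.37°

At s = jω = j100:
zero (s+8): 8 + j100 → |·| = √(8²+100²) = √10064 ≈ 100.32, ∠ = arctan(100/8) ≈ 85.43°
pole (s+100): 100 + j100 → |·| = √(100²+100²) = √20000 ≈ 141.42, ∠ = arctan(100/100) ≈ 45.00°
pole at origin: |s| = 100, ∠ = 90.00° (in denominator)
|H| = 2 · 100.32 / 14142 ≈ 0.014188
Gain = 20 log₁₀(0.014188) ≈ -36.96 dB
∠H = 85.43° − 135.00° = -49.57°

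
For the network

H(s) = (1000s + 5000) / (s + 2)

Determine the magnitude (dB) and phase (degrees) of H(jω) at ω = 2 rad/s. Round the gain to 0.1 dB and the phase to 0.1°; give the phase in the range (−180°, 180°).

65.6 dB, -23.2°

Substitute s = j2:
Numerator: 1000(j2) + 5000 = 5000 + j2000
Denominator: (j2) + 2 = 2 + j2
|N| = √(5000² + 2000²) ≈ 5385.2, ∠N ≈ 21.80°
|D| = √(2² + 2²) ≈ 2.8284, ∠D ≈ 45.00°
|H| = 5385.2 / 2.8284 ≈ 1904
Gain = 20 log₁₀(1904) ≈ 65.59 dB
∠H = 21.80° − 45.00° = -23.20°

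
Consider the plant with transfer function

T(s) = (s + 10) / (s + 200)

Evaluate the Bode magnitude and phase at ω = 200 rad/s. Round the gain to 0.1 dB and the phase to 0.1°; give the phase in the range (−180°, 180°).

Substitute s = j200:
Numerator: (j200) + 10 = 10 + j200
Denominator: (j200) + 200 = 200 + j200
|N| = √(10² + 200²) ≈ 200.25, ∠N ≈ 87.14°
|D| = √(200² + 200²) ≈ 282.84, ∠D ≈ 45.00°
|T| = 200.25 / 282.84 ≈ 0.708
Gain = 20 log₁₀(0.708) ≈ -3.00 dB
∠T = 87.14° − 45.00° = 42.14°

-3.0 dB, 42.1°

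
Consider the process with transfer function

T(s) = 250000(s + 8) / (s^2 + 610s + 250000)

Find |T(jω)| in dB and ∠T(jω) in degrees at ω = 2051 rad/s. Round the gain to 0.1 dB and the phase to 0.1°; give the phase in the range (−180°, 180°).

At s = jω = j2051:
zero (s+8): 8 + j2051 → |·| = √(8²+2051²) = √4206665 ≈ 2051, ∠ = arctan(2051/8) ≈ 89.78°
quadratic: (j2051)² + 610·j2051 + 250000 = -3956601 + j1251110 → |·| ≈ 4.1497e+06, ∠ ≈ 162.45°
|T| = 250000 · 2051 / 4.1497e+06 ≈ 123.56
Gain = 20 log₁₀(123.56) ≈ 41.84 dB
∠T = 89.78° − 162.45° = -72.67°

41.8 dB, -72.7°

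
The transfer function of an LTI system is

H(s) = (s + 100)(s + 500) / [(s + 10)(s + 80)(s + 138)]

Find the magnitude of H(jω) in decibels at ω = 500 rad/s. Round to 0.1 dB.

-51.2 dB

At s = jω = j500:
zero (s+100): 100 + j500 → |·| = √(100²+500²) = √260000 ≈ 509.9, ∠ = arctan(500/100) ≈ 78.69°
zero (s+500): 500 + j500 → |·| = √(500²+500²) = √500000 ≈ 707.11, ∠ = arctan(500/500) ≈ 45.00°
pole (s+10): 10 + j500 → |·| = √(10²+500²) = √250100 ≈ 500.1, ∠ = arctan(500/10) ≈ 88.85°
pole (s+80): 80 + j500 → |·| = √(80²+500²) = √256400 ≈ 506.36, ∠ = arctan(500/80) ≈ 80.91°
pole (s+138): 138 + j500 → |·| = √(138²+500²) = √269044 ≈ 518.69, ∠ = arctan(500/138) ≈ 74.57°
|H| = 1 · 3.6056e+05 / 1.3135e+08 ≈ 0.002745
Gain = 20 log₁₀(0.002745) ≈ -51.23 dB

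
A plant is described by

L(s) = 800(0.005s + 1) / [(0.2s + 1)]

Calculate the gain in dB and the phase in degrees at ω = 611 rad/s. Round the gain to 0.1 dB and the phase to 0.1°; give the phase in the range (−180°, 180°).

26.5 dB, -17.7°

At ω = 611 rad/s:
zero (1 + j611·0.005) = 1 + j3.055 → |·| ≈ 3.2145, ∠ ≈ 71.88°
pole (1 + j611·0.2) = 1 + j122.2 → |·| ≈ 122.2, ∠ ≈ 89.53°
|L| = 800 · 3.2145 / (122.2) ≈ 21.044
Gain = 20 log₁₀(21.044) ≈ 26.46 dB
∠L = (71.88°) − (89.53°) = -17.65°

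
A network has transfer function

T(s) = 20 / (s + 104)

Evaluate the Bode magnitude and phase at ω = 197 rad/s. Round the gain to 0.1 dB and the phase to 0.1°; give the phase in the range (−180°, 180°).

At s = jω = j197:
pole (s+104): 104 + j197 → |·| = √(104²+197²) = √49625 ≈ 222.77, ∠ = arctan(197/104) ≈ 62.17°
|T| = 20 / 222.77 ≈ 0.089779
Gain = 20 log₁₀(0.089779) ≈ -20.94 dB
∠T = 0.00° − 62.17° = -62.17°

-20.9 dB, -62.2°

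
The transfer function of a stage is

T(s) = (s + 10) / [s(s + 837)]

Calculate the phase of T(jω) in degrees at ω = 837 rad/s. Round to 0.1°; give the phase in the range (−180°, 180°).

-45.7°

At s = jω = j837:
zero (s+10): 10 + j837 → |·| = √(10²+837²) = √700669 ≈ 837.06, ∠ = arctan(837/10) ≈ 89.32°
pole (s+837): 837 + j837 → |·| = √(837²+837²) = √1401138 ≈ 1183.7, ∠ = arctan(837/837) ≈ 45.00°
pole at origin: |s| = 837, ∠ = 90.00° (in denominator)
∠T = 89.32° − 135.00° = -45.68°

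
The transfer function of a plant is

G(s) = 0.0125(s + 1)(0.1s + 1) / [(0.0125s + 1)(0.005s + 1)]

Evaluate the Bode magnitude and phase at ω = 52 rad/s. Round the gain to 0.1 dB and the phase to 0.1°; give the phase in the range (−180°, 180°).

8.9 dB, 120.4°

At ω = 52 rad/s:
zero (1 + j52·1) = 1 + j52 → |·| ≈ 52.01, ∠ ≈ 88.90°
zero (1 + j52·0.1) = 1 + j5.2 → |·| ≈ 5.2953, ∠ ≈ 79.11°
pole (1 + j52·0.0125) = 1 + j0.65 → |·| ≈ 1.1927, ∠ ≈ 33.02°
pole (1 + j52·0.005) = 1 + j0.26 → |·| ≈ 1.0332, ∠ ≈ 14.57°
|G| = 0.0125 · 52.01 · 5.2953 / (1.1927 · 1.0332) ≈ 2.7936
Gain = 20 log₁₀(2.7936) ≈ 8.92 dB
∠G = (88.90° + 79.11°) − (33.02° + 14.57°) = 120.42°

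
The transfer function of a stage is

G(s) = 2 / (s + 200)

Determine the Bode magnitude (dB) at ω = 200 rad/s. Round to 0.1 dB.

Substitute s = j200:
Numerator: 2 = 2 + j0
Denominator: (j200) + 200 = 200 + j200
|N| = √(2² + 0²) ≈ 2, ∠N ≈ 0.00°
|D| = √(200² + 200²) ≈ 282.84, ∠D ≈ 45.00°
|G| = 2 / 282.84 ≈ 0.0070711
Gain = 20 log₁₀(0.0070711) ≈ -43.01 dB

-43.0 dB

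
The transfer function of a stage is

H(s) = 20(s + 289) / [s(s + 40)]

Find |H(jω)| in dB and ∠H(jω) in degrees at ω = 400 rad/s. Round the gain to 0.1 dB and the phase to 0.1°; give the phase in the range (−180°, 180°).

-24.2 dB, -120.1°

At s = jω = j400:
zero (s+289): 289 + j400 → |·| = √(289²+400²) = √243521 ≈ 493.48, ∠ = arctan(400/289) ≈ 54.15°
pole (s+40): 40 + j400 → |·| = √(40²+400²) = √161600 ≈ 402, ∠ = arctan(400/40) ≈ 84.29°
pole at origin: |s| = 400, ∠ = 90.00° (in denominator)
|H| = 20 · 493.48 / 1.608e+05 ≈ 0.061378
Gain = 20 log₁₀(0.061378) ≈ -24.24 dB
∠H = 54.15° − 174.29° = -120.14°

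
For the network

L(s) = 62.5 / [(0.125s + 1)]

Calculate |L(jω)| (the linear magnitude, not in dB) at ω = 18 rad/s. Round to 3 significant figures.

25.4

At ω = 18 rad/s:
pole (1 + j18·0.125) = 1 + j2.25 → |·| ≈ 2.4622, ∠ ≈ 66.04°
|L| = 62.5 · 1 / (2.4622) ≈ 25.384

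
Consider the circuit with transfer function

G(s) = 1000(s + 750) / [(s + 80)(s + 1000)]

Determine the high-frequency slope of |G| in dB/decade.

-20 dB/decade

Each pole contributes −20 dB/decade at high frequency; each zero contributes +20 dB/decade.
Net: 1 zero(s) − 2 pole(s) → -20 dB/decade.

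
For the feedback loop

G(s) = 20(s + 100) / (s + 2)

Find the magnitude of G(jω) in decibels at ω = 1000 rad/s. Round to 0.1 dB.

At s = jω = j1000:
zero (s+100): 100 + j1000 → |·| = √(100²+1000²) = √1010000 ≈ 1005, ∠ = arctan(1000/100) ≈ 84.29°
pole (s+2): 2 + j1000 → |·| = √(2²+1000²) = √1000004 ≈ 1000, ∠ = arctan(1000/2) ≈ 89.89°
|G| = 20 · 1005 / 1000 ≈ 20.1
Gain = 20 log₁₀(20.1) ≈ 26.06 dB

26.1 dB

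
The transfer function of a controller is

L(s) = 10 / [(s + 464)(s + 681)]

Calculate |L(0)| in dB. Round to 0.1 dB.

-90.0 dB

L(0) = 10 / (464·681) ≈ 3.1647e-05
20 log₁₀(3.1647e-05) ≈ -89.99 dB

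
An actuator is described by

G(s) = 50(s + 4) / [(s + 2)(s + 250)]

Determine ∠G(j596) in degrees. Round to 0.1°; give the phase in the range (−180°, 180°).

-67.4°

At s = jω = j596:
zero (s+4): 4 + j596 → |·| = √(4²+596²) = √355232 ≈ 596.01, ∠ = arctan(596/4) ≈ 89.62°
pole (s+2): 2 + j596 → |·| = √(2²+596²) = √355220 ≈ 596, ∠ = arctan(596/2) ≈ 89.81°
pole (s+250): 250 + j596 → |·| = √(250²+596²) = √417716 ≈ 646.31, ∠ = arctan(596/250) ≈ 67.24°
∠G = 89.62° − 157.05° = -67.43°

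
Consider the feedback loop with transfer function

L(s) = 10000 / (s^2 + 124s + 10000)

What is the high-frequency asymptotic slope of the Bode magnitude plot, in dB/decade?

Each pole contributes −20 dB/decade at high frequency; each zero contributes +20 dB/decade.
Net: 0 zero(s) − 2 pole(s) → -40 dB/decade.

-40 dB/decade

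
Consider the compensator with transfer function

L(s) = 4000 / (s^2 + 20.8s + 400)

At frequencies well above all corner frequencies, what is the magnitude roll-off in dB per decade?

-40 dB/decade

Each pole contributes −20 dB/decade at high frequency; each zero contributes +20 dB/decade.
Net: 0 zero(s) − 2 pole(s) → -40 dB/decade.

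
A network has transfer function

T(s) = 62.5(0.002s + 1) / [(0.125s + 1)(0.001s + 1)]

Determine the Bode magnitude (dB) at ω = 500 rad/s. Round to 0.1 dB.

2.0 dB

At ω = 500 rad/s:
zero (1 + j500·0.002) = 1 + j1 → |·| ≈ 1.4142, ∠ ≈ 45.00°
pole (1 + j500·0.125) = 1 + j62.5 → |·| ≈ 62.508, ∠ ≈ 89.08°
pole (1 + j500·0.001) = 1 + j0.5 → |·| ≈ 1.118, ∠ ≈ 26.57°
|T| = 62.5 · 1.4142 / (62.508 · 1.118) ≈ 1.2648
Gain = 20 log₁₀(1.2648) ≈ 2.04 dB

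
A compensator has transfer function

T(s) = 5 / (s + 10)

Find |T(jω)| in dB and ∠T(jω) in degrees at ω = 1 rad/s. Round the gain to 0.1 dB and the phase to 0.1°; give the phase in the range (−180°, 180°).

At s = jω = j1:
pole (s+10): 10 + j1 → |·| = √(10²+1²) = √101 ≈ 10.05, ∠ = arctan(1/10) ≈ 5.71°
|T| = 5 / 10.05 ≈ 0.49751
Gain = 20 log₁₀(0.49751) ≈ -6.06 dB
∠T = 0.00° − 5.71° = -5.71°

-6.1 dB, -5.7°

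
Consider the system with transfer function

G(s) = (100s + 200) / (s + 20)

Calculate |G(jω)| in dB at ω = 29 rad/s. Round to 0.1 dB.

Substitute s = j29:
Numerator: 100(j29) + 200 = 200 + j2900
Denominator: (j29) + 20 = 20 + j29
|N| = √(200² + 2900²) ≈ 2906.9, ∠N ≈ 86.05°
|D| = √(20² + 29²) ≈ 35.228, ∠D ≈ 55.41°
|G| = 2906.9 / 35.228 ≈ 82.517
Gain = 20 log₁₀(82.517) ≈ 38.33 dB

38.3 dB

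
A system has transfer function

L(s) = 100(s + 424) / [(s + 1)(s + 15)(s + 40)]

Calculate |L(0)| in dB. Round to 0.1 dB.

L(0) = 100·424 / (1·15·40) ≈ 70.667
20 log₁₀(70.667) ≈ 36.98 dB

37.0 dB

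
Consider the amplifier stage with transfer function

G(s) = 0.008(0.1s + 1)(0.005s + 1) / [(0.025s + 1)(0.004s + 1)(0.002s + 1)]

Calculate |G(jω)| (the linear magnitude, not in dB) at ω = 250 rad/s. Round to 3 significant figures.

At ω = 250 rad/s:
zero (1 + j250·0.1) = 1 + j25 → |·| ≈ 25.02, ∠ ≈ 87.71°
zero (1 + j250·0.005) = 1 + j1.25 → |·| ≈ 1.6008, ∠ ≈ 51.34°
pole (1 + j250·0.025) = 1 + j6.25 → |·| ≈ 6.3295, ∠ ≈ 80.91°
pole (1 + j250·0.004) = 1 + j1 → |·| ≈ 1.4142, ∠ ≈ 45.00°
pole (1 + j250·0.002) = 1 + j0.5 → |·| ≈ 1.118, ∠ ≈ 26.57°
|G| = 0.008 · 25.02 · 1.6008 / (6.3295 · 1.4142 · 1.118) ≈ 0.032018

0.0320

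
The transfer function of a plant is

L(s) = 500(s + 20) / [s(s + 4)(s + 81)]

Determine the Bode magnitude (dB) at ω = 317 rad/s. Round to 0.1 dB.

At s = jω = j317:
zero (s+20): 20 + j317 → |·| = √(20²+317²) = √100889 ≈ 317.63, ∠ = arctan(317/20) ≈ 86.39°
pole (s+4): 4 + j317 → |·| = √(4²+317²) = √100505 ≈ 317.03, ∠ = arctan(317/4) ≈ 89.28°
pole (s+81): 81 + j317 → |·| = √(81²+317²) = √107050 ≈ 327.18, ∠ = arctan(317/81) ≈ 75.67°
pole at origin: |s| = 317, ∠ = 90.00° (in denominator)
|L| = 500 · 317.63 / 3.2881e+07 ≈ 0.00483
Gain = 20 log₁₀(0.00483) ≈ -46.32 dB

-46.3 dB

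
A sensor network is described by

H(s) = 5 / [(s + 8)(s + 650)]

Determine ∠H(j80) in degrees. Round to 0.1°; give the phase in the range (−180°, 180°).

At s = jω = j80:
pole (s+8): 8 + j80 → |·| = √(8²+80²) = √6464 ≈ 80.399, ∠ = arctan(80/8) ≈ 84.29°
pole (s+650): 650 + j80 → |·| = √(650²+80²) = √428900 ≈ 654.9, ∠ = arctan(80/650) ≈ 7.02°
∠H = 0.00° − 91.31° = -91.31°

-91.3°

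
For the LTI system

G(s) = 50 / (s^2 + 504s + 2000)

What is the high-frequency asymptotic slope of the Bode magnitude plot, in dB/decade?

Each pole contributes −20 dB/decade at high frequency; each zero contributes +20 dB/decade.
Net: 0 zero(s) − 2 pole(s) → -40 dB/decade.

-40 dB/decade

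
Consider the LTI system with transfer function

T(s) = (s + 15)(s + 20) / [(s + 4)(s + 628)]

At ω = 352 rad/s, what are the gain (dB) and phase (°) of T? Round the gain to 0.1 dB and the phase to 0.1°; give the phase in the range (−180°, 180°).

At s = jω = j352:
zero (s+15): 15 + j352 → |·| = √(15²+352²) = √124129 ≈ 352.32, ∠ = arctan(352/15) ≈ 87.56°
zero (s+20): 20 + j352 → |·| = √(20²+352²) = √124304 ≈ 352.57, ∠ = arctan(352/20) ≈ 86.75°
pole (s+4): 4 + j352 → |·| = √(4²+352²) = √123920 ≈ 352.02, ∠ = arctan(352/4) ≈ 89.35°
pole (s+628): 628 + j352 → |·| = √(628²+352²) = √518288 ≈ 719.92, ∠ = arctan(352/628) ≈ 29.27°
|T| = 1 · 1.2422e+05 / 2.5343e+05 ≈ 0.49016
Gain = 20 log₁₀(0.49016) ≈ -6.19 dB
∠T = 174.31° − 118.62° = 55.69°

-6.2 dB, 55.7°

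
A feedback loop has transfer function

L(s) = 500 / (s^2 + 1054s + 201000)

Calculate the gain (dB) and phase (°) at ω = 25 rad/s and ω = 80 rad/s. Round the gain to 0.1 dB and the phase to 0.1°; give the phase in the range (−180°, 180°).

Substitute s = j25:
Numerator: 500 = 500 + j0
Denominator: (j25)^2 + 1054(j25) + 201000 = 200375 + j26350
|N| = √(500² + 0²) ≈ 500, ∠N ≈ 0.00°
|D| = √(200375² + 26350²) ≈ 2.021e+05, ∠D ≈ 7.49°
|L| = 500 / 2.021e+05 ≈ 0.002474
Gain = 20 log₁₀(0.002474) ≈ -52.13 dB
∠L = 0.00° − 7.49° = -7.49°

Substitute s = j80:
Numerator: 500 = 500 + j0
Denominator: (j80)^2 + 1054(j80) + 201000 = 194600 + j84320
|N| = √(500² + 0²) ≈ 500, ∠N ≈ 0.00°
|D| = √(194600² + 84320²) ≈ 2.1208e+05, ∠D ≈ 23.43°
|L| = 500 / 2.1208e+05 ≈ 0.0023576
Gain = 20 log₁₀(0.0023576) ≈ -52.55 dB
∠L = 0.00° − 23.43° = -23.43°

ω = 25: -52.1 dB, -7.5°; ω = 80: -52.6 dB, -23.4°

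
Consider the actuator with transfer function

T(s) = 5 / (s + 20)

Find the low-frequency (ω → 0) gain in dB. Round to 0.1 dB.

T(0) = 5 / 20 = 0.25
20 log₁₀(0.25) ≈ -12.04 dB

-12.0 dB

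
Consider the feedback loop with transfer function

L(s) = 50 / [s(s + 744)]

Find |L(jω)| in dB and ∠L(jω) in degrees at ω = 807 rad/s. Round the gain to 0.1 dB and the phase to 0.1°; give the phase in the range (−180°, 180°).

At s = jω = j807:
pole (s+744): 744 + j807 → |·| = √(744²+807²) = √1204785 ≈ 1097.6, ∠ = arctan(807/744) ≈ 47.33°
pole at origin: |s| = 807, ∠ = 90.00° (in denominator)
|L| = 50 / 8.8576e+05 ≈ 5.6449e-05
Gain = 20 log₁₀(5.6449e-05) ≈ -84.97 dB
∠L = 0.00° − 137.33° = -137.33°

-85.0 dB, -137.3°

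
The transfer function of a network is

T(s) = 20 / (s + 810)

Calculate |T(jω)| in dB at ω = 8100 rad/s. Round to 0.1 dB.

-52.2 dB

Substitute s = j8100:
Numerator: 20 = 20 + j0
Denominator: (j8100) + 810 = 810 + j8100
|N| = √(20² + 0²) ≈ 20, ∠N ≈ 0.00°
|D| = √(810² + 8100²) ≈ 8140.4, ∠D ≈ 84.29°
|T| = 20 / 8140.4 ≈ 0.0024569
Gain = 20 log₁₀(0.0024569) ≈ -52.19 dB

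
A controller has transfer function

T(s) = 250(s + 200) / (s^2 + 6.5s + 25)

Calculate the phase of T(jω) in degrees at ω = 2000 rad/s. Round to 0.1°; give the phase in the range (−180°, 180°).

At s = jω = j2000:
zero (s+200): 200 + j2000 → |·| = √(200²+2000²) = √4040000 ≈ 2010, ∠ = arctan(2000/200) ≈ 84.29°
quadratic: (j2000)² + 6.5·j2000 + 25 = -3999975 + j13000 → |·| ≈ 4e+06, ∠ ≈ 179.81°
∠T = 84.29° − 179.81° = -95.52°

-95.5°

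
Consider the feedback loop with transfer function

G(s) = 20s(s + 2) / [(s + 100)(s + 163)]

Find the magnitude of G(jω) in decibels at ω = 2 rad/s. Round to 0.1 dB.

-43.2 dB

At s = jω = j2:
zero (s+2): 2 + j2 → |·| = √(2²+2²) = √8 ≈ 2.8284, ∠ = arctan(2/2) ≈ 45.00°
zero at origin: s = j2 → |·| = 2, ∠ = 90.00°
pole (s+100): 100 + j2 → |·| = √(100²+2²) = √10004 ≈ 100.02, ∠ = arctan(2/100) ≈ 1.15°
pole (s+163): 163 + j2 → |·| = √(163²+2²) = √26573 ≈ 163.01, ∠ = arctan(2/163) ≈ 0.70°
|G| = 20 · 5.6568 / 16304 ≈ 0.0069392
Gain = 20 log₁₀(0.0069392) ≈ -43.17 dB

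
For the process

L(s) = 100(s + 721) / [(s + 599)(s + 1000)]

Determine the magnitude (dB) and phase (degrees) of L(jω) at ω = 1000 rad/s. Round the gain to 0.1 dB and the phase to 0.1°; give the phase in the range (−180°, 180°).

At s = jω = j1000:
zero (s+721): 721 + j1000 → |·| = √(721²+1000²) = √1519841 ≈ 1232.8, ∠ = arctan(1000/721) ≈ 54.21°
pole (s+599): 599 + j1000 → |·| = √(599²+1000²) = √1358801 ≈ 1165.7, ∠ = arctan(1000/599) ≈ 59.08°
pole (s+1000): 1000 + j1000 → |·| = √(1000²+1000²) = √2000000 ≈ 1414.2, ∠ = arctan(1000/1000) ≈ 45.00°
|L| = 100 · 1232.8 / 1.6485e+06 ≈ 0.074783
Gain = 20 log₁₀(0.074783) ≈ -22.52 dB
∠L = 54.21° − 104.08° = -49.87°

-22.5 dB, -49.9°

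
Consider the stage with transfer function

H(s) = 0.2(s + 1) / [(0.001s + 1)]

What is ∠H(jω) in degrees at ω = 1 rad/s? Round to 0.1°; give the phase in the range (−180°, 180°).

At ω = 1 rad/s:
zero (1 + j1·1) = 1 + j1 → |·| ≈ 1.4142, ∠ ≈ 45.00°
pole (1 + j1·0.001) = 1 + j0.001 → |·| ≈ 1, ∠ ≈ 0.06°
∠H = (45.00°) − (0.06°) = 44.94°

44.9°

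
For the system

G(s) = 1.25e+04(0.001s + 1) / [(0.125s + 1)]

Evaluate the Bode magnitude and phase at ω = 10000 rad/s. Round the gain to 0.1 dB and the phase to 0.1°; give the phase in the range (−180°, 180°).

40.0 dB, -5.7°

At ω = 10000 rad/s:
zero (1 + j10000·0.001) = 1 + j10 → |·| ≈ 10.05, ∠ ≈ 84.29°
pole (1 + j10000·0.125) = 1 + j1250 → |·| ≈ 1250, ∠ ≈ 89.95°
|G| = 1.25e+04 · 10.05 / (1250) ≈ 100.5
Gain = 20 log₁₀(100.5) ≈ 40.04 dB
∠G = (84.29°) − (89.95°) = -5.66°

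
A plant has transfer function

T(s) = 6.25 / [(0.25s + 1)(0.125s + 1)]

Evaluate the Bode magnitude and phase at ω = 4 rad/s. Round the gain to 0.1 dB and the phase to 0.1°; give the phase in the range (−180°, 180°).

11.9 dB, -71.6°

At ω = 4 rad/s:
pole (1 + j4·0.25) = 1 + j1 → |·| ≈ 1.4142, ∠ ≈ 45.00°
pole (1 + j4·0.125) = 1 + j0.5 → |·| ≈ 1.118, ∠ ≈ 26.57°
|T| = 6.25 · 1 / (1.4142 · 1.118) ≈ 3.953
Gain = 20 log₁₀(3.953) ≈ 11.94 dB
∠T = (0°) − (45.00° + 26.57°) = -71.57°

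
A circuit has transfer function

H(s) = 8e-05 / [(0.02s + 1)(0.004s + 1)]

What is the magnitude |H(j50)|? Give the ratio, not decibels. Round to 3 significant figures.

5.55e-05

At ω = 50 rad/s:
pole (1 + j50·0.02) = 1 + j1 → |·| ≈ 1.4142, ∠ ≈ 45.00°
pole (1 + j50·0.004) = 1 + j0.2 → |·| ≈ 1.0198, ∠ ≈ 11.31°
|H| = 8e-05 · 1 / (1.4142 · 1.0198) ≈ 5.5471e-05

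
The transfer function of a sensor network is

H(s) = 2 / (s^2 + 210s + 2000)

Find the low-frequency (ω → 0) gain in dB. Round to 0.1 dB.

-60.0 dB

H(0) = 2 / 2000 = 0.001
20 log₁₀(0.001) ≈ -60.00 dB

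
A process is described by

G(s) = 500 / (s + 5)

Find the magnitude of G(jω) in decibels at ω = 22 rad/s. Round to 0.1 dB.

26.9 dB

At s = jω = j22:
pole (s+5): 5 + j22 → |·| = √(5²+22²) = √509 ≈ 22.561, ∠ = arctan(22/5) ≈ 77.20°
|G| = 500 / 22.561 ≈ 22.162
Gain = 20 log₁₀(22.162) ≈ 26.91 dB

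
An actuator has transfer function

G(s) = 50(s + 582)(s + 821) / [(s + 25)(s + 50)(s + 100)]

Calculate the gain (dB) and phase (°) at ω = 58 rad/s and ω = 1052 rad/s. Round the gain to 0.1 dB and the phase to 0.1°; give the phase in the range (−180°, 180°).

ω = 58: 32.7 dB, -136.3°; ω = 1052: -23.3 dB, -147.4°

At s = jω = j58:
zero (s+582): 582 + j58 → |·| = √(582²+58²) = √342088 ≈ 584.88, ∠ = arctan(58/582) ≈ 5.69°
zero (s+821): 821 + j58 → |·| = √(821²+58²) = √677405 ≈ 823.05, ∠ = arctan(58/821) ≈ 4.04°
pole (s+25): 25 + j58 → |·| = √(25²+58²) = √3989 ≈ 63.159, ∠ = arctan(58/25) ≈ 66.68°
pole (s+50): 50 + j58 → |·| = √(50²+58²) = √5864 ≈ 76.577, ∠ = arctan(58/50) ≈ 49.24°
pole (s+100): 100 + j58 → |·| = √(100²+58²) = √13364 ≈ 115.6, ∠ = arctan(58/100) ≈ 30.11°
|G| = 50 · 4.8139e+05 / 5.591e+05 ≈ 43.05
Gain = 20 log₁₀(43.05) ≈ 32.68 dB
∠G = 9.73° − 146.03° = -136.30°

At s = jω = j1052:
zero (s+582): 582 + j1052 → |·| = √(582²+1052²) = √1445428 ≈ 1202.3, ∠ = arctan(1052/582) ≈ 61.05°
zero (s+821): 821 + j1052 → |·| = √(821²+1052²) = √1780745 ≈ 1334.4, ∠ = arctan(1052/821) ≈ 52.03°
pole (s+25): 25 + j1052 → |·| = √(25²+1052²) = √1107329 ≈ 1052.3, ∠ = arctan(1052/25) ≈ 88.64°
pole (s+50): 50 + j1052 → |·| = √(50²+1052²) = √1109204 ≈ 1053.2, ∠ = arctan(1052/50) ≈ 87.28°
pole (s+100): 100 + j1052 → |·| = √(100²+1052²) = √1116704 ≈ 1056.7, ∠ = arctan(1052/100) ≈ 84.57°
|G| = 50 · 1.6043e+06 / 1.1711e+09 ≈ 0.068495
Gain = 20 log₁₀(0.068495) ≈ -23.29 dB
∠G = 113.08° − 260.49° = -147.41°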